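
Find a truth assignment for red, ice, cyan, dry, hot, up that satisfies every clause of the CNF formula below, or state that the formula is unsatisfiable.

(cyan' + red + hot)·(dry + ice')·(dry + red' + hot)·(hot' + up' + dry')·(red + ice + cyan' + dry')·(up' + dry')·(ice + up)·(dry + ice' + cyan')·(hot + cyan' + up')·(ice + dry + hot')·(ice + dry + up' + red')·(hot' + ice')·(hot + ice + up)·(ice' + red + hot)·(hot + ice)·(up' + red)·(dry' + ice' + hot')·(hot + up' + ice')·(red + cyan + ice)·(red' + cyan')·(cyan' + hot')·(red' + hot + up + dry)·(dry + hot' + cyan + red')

red ↦ 1; ice ↦ 1; cyan ↦ 0; dry ↦ 1; hot ↦ 0; up ↦ 0

Case dry = 1:
Unit clause (up') forces up = 0.
Unit clause (ice) forces ice = 1.
Unit clause (hot') forces hot = 0.
Unit clause (red) forces red = 1.
Unit clause (cyan') forces cyan = 0.
Every clause now holds.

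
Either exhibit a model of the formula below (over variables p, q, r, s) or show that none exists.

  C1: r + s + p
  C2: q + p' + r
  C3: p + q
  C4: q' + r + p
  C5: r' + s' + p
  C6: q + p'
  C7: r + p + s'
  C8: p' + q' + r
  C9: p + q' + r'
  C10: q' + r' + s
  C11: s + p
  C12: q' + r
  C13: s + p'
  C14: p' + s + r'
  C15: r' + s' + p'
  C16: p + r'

Suppose p = 1.
The clause (q) is unit, so q = 1.
The clause (r) is unit, so r = 1.
The clause (s) is unit, so s = 1.
That conflicts with the unit clause (s').
Undo p and try p = 0.
The clause (q) is unit, so q = 1.
The clause (r) is unit, so r = 1.
That conflicts with the unit clause (r').
Neither p = 1 nor p = 0 works.

UNSATISFIABLE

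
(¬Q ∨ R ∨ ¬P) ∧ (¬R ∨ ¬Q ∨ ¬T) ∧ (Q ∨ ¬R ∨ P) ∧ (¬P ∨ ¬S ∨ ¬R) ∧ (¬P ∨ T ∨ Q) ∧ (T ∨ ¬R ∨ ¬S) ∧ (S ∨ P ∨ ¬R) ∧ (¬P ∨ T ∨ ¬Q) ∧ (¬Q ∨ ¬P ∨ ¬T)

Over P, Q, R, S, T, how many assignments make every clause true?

11

There are 2^5 = 32 truth assignments over (P, Q, R, S, T).
Split on T. With T = True, the clauses containing T are satisfied and ¬T drops from the rest; 7 of the 2^4 = 16 assignments to the other variables satisfy what remains.
With T = False, by the same count on the reduced clause set, 4 assignments work.
(One model: P=F, Q=F, R=F, S=F, T=F.)
Total: 7 + 4 = 11.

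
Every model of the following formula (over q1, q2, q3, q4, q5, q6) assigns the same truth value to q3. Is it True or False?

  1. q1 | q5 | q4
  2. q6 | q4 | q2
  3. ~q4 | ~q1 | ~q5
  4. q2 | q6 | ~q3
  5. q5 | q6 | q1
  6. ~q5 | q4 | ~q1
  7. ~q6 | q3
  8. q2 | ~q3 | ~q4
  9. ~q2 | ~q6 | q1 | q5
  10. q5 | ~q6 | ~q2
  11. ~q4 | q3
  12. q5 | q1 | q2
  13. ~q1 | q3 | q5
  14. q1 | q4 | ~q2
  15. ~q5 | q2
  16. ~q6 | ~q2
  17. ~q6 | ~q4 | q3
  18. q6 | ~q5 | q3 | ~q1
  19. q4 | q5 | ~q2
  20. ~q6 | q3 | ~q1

Suppose q3 = 0.
The clause (~q6) is unit, so q6 = 0.
The clause (~q4) is unit, so q4 = 0.
The clause (q2) is unit, so q2 = 1.
The clause (q1) is unit, so q1 = 1.
The clause (~q5) is unit, so q5 = 0.
Now (q5) is unsatisfied and unit — conflict.
So every satisfying assignment has q3 = True.

True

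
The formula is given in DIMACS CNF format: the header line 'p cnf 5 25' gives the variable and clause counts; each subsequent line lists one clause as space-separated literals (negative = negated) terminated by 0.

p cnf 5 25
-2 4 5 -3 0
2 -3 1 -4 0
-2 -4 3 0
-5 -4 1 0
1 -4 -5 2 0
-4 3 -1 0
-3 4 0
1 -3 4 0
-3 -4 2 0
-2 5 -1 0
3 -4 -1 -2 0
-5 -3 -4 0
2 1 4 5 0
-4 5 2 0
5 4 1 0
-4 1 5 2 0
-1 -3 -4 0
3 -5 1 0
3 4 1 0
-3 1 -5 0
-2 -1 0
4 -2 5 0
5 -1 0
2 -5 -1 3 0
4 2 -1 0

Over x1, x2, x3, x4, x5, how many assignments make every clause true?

There are 2^5 = 32 truth assignments over (x1, x2, x3, x4, x5).
Split on x3. With x3 = True, the clauses containing x3 are satisfied and ¬x3 drops from the rest; 1 of the 2^4 = 16 assignments to the other variables satisfy what remains.
With x3 = False, by the same count on the reduced clause set, 0 assignments work.
(One model: x1=F, x2=T, x3=T, x4=T, x5=F.)
Total: 1 + 0 = 1.

1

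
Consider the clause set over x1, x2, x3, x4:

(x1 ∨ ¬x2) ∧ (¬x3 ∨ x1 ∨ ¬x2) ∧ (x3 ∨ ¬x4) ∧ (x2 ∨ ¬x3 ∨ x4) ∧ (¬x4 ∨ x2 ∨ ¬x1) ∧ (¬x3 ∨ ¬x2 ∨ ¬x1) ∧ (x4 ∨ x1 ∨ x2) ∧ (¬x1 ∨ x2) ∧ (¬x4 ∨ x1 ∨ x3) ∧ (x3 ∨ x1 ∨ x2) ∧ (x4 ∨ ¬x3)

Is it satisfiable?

Satisfiable

Suppose x1 = True.
The clause (x2) is unit, so x2 = True.
The clause (¬x3) is unit, so x3 = False.
The clause (¬x4) is unit, so x4 = False.
This assignment satisfies each clause.
A satisfying assignment: x1: True; x2: True; x3: False; x4: False.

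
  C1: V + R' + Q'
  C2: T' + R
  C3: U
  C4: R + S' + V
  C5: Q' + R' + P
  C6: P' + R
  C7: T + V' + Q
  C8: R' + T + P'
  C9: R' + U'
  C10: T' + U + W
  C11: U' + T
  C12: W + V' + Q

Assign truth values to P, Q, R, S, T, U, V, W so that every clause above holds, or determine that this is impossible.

(U) alone gives U = 1.
(R') alone gives R = 0.
(T') alone gives T = 0.
Now (T) is unsatisfied and unit — conflict.

UNSATISFIABLE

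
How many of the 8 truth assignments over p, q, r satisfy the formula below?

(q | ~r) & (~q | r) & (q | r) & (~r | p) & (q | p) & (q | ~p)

1

There are 2^3 = 8 truth assignments over (p, q, r).
Check each against the 6 clauses (columns in the order p, q, r):
  F F F  ✗ fails (q | r)
  F F T  ✗ fails (q | ~r)
  F T F  ✗ fails (~q | r)
  F T T  ✗ fails (~r | p)
  T F F  ✗ fails (q | r)
  T F T  ✗ fails (q | ~r)
  T T F  ✗ fails (~q | r)
  T T T  ✓ satisfies all
1 of the 8 rows is a model.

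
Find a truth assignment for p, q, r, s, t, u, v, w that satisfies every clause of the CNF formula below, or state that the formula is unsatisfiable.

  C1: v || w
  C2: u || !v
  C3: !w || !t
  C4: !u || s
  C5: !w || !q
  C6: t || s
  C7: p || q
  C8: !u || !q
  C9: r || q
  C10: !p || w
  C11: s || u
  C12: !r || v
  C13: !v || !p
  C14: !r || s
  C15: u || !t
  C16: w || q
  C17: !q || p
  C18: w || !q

Try v = true.
(u) alone gives u = true.
(s) alone gives s = true.
(!q) alone gives q = false.
(p) alone gives p = true.
Now (!p) is unsatisfied and unit — conflict.
So v must be the other value — set v = false.
(w) alone gives w = true.
(!t) alone gives t = false.
(!q) alone gives q = false.
(s) alone gives s = true.
(p) alone gives p = true.
(r) alone gives r = true.
Now (!r) is unsatisfied and unit — conflict.
Both values of v lead to a conflict.

UNSATISFIABLE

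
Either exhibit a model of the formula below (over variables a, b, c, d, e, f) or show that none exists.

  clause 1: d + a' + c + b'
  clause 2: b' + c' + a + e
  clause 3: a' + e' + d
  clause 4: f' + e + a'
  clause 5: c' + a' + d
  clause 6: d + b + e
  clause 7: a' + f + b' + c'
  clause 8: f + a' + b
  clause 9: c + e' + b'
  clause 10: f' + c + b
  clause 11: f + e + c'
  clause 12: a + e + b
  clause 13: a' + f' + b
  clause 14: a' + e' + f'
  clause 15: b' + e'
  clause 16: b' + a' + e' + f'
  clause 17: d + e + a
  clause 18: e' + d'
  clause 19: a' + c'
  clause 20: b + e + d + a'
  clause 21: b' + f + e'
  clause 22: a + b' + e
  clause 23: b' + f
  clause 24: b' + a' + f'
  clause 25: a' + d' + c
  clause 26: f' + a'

Case b = 0:
Case d = 0:
From the singleton clause (e), e = 1.
From the singleton clause (a'), a = 0.
Case f = 0:
No clause remains; c is free.

a: 0, b: 0, c: 1, d: 0, e: 1, f: 0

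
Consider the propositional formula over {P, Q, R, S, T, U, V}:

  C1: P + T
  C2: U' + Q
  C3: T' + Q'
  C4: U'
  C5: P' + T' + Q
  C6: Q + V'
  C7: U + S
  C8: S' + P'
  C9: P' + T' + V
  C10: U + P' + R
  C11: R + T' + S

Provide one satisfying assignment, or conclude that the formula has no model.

P ↦ 0; Q ↦ 0; R ↦ 0; S ↦ 1; T ↦ 1; U ↦ 0; V ↦ 0

(U') alone gives U = 0.
(S) alone gives S = 1.
(P') alone gives P = 0.
(T) alone gives T = 1.
(Q') alone gives Q = 0.
(V') alone gives V = 0.
All clauses hold; R can take either value.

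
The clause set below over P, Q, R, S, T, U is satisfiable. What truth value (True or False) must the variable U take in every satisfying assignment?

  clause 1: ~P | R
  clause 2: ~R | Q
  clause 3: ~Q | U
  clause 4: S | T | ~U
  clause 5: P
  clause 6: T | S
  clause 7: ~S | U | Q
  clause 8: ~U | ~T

Suppose U = 0.
The clause (~Q) is unit, so Q = 0.
The clause (~R) is unit, so R = 0.
The clause (~P) is unit, so P = 0.
Now (P) is unsatisfied and unit — conflict.
So every satisfying assignment has U = True.

True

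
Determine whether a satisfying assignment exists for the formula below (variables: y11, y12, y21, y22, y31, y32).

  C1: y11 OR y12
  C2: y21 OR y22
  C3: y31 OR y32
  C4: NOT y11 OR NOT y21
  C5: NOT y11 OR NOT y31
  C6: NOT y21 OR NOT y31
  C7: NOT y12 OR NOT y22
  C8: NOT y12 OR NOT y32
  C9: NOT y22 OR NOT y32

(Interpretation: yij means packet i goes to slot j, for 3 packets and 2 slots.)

Try y11 = true.
Unit clause (NOT y21) forces y21 = false.
Unit clause (y22) forces y22 = true.
Unit clause (NOT y31) forces y31 = false.
Unit clause (y32) forces y32 = true.
But (NOT y32) is also a unit clause — contradiction.
Undo y11 and try y11 = false.
Unit clause (y12) forces y12 = true.
Unit clause (NOT y22) forces y22 = false.
Unit clause (y21) forces y21 = true.
Unit clause (NOT y31) forces y31 = false.
Unit clause (y32) forces y32 = true.
But (NOT y32) is also a unit clause — contradiction.
Either choice for y11 ends in contradiction.
No assignment satisfies every clause.

No, unsatisfiable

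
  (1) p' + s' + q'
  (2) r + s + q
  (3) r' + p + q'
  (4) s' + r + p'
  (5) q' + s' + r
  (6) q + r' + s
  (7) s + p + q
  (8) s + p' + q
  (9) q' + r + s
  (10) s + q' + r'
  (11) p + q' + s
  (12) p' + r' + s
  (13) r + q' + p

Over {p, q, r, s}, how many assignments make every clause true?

There are 2^4 = 16 truth assignments over (p, q, r, s).
Check each against the 13 clauses (columns in the order p, q, r, s):
  F F F F  ✗ fails (r + s + q)
  F F F T  ✓ satisfies all
  F F T F  ✗ fails (q + r' + s)
  F F T T  ✓ satisfies all
  F T F F  ✗ fails (q' + r + s)
  F T F T  ✗ fails (q' + s' + r)
  F T T F  ✗ fails (r' + p + q')
  F T T T  ✗ fails (r' + p + q')
  T F F F  ✗ fails (r + s + q)
  T F F T  ✗ fails (s' + r + p')
  T F T F  ✗ fails (q + r' + s)
  T F T T  ✓ satisfies all
  T T F F  ✗ fails (q' + r + s)
  T T F T  ✗ fails (p' + s' + q')
  T T T F  ✗ fails (s + q' + r')
  T T T T  ✗ fails (p' + s' + q')
3 of the 16 rows are models.

3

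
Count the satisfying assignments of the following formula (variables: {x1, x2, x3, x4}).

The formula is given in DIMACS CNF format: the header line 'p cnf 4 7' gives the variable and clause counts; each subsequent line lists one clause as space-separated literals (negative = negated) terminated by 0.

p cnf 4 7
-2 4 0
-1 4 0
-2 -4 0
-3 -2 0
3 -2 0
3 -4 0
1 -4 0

3

There are 2^4 = 16 truth assignments over (x1, x2, x3, x4).
Check each against the 7 clauses (columns in the order x1, x2, x3, x4):
  F F F F  ✓ satisfies all
  F F F T  ✗ fails (x3 ∨ ¬x4)
  F F T F  ✓ satisfies all
  F F T T  ✗ fails (x1 ∨ ¬x4)
  F T F F  ✗ fails (¬x2 ∨ x4)
  F T F T  ✗ fails (¬x2 ∨ ¬x4)
  F T T F  ✗ fails (¬x2 ∨ x4)
  F T T T  ✗ fails (¬x2 ∨ ¬x4)
  T F F F  ✗ fails (¬x1 ∨ x4)
  T F F T  ✗ fails (x3 ∨ ¬x4)
  T F T F  ✗ fails (¬x1 ∨ x4)
  T F T T  ✓ satisfies all
  T T F F  ✗ fails (¬x2 ∨ x4)
  T T F T  ✗ fails (¬x2 ∨ ¬x4)
  T T T F  ✗ fails (¬x2 ∨ x4)
  T T T T  ✗ fails (¬x2 ∨ ¬x4)
3 of the 16 rows are models.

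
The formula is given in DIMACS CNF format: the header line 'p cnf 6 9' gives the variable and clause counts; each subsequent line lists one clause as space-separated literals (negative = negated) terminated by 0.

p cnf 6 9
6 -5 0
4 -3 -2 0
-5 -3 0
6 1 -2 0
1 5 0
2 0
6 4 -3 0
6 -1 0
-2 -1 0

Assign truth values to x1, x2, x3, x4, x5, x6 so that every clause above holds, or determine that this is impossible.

Unit clause (x2) forces x2 = True.
Unit clause (¬x1) forces x1 = False.
Unit clause (x6) forces x6 = True.
Unit clause (x5) forces x5 = True.
Unit clause (¬x3) forces x3 = False.
No clause remains; x4 is free.

x1: False, x2: True, x3: False, x4: True, x5: True, x6: True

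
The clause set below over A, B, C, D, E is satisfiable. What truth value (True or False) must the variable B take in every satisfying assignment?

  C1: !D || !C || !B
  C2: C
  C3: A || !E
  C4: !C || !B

False

Suppose B = true.
Unit clause (C) forces C = true.
But (!C) is also a unit clause — contradiction.
So every satisfying assignment has B = False.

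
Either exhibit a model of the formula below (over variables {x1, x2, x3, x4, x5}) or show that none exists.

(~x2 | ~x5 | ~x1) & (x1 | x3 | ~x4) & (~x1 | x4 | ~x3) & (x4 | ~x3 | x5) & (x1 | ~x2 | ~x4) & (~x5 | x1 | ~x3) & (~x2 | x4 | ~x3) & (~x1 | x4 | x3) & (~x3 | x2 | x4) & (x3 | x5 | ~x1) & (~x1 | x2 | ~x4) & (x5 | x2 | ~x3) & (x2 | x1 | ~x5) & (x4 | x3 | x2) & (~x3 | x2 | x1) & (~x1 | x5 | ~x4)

Suppose x2 = 1.
Suppose x5 = 1.
From the singleton clause (~x1), x1 = 0.
From the singleton clause (~x4), x4 = 0.
From the singleton clause (~x3), x3 = 0.
This assignment satisfies each clause.

x1: 0,  x2: 1,  x3: 0,  x4: 0,  x5: 1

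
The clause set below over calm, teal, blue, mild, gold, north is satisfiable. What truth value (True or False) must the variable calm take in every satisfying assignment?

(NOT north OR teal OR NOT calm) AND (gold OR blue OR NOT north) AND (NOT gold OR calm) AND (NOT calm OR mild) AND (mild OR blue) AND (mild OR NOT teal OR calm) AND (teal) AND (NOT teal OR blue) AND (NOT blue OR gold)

Suppose calm = false.
Unit clause (NOT gold) forces gold = false.
Unit clause (teal) forces teal = true.
Unit clause (mild) forces mild = true.
Unit clause (blue) forces blue = true.
That conflicts with the unit clause (NOT blue).
So every satisfying assignment has calm = True.

True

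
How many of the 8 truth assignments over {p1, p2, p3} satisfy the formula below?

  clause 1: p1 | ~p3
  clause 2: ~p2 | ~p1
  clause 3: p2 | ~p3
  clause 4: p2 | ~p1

There are 2^3 = 8 truth assignments over (p1, p2, p3).
Check each against the 4 clauses (columns in the order p1, p2, p3):
  F F F  ✓ satisfies all
  F F T  ✗ fails (p1 | ~p3)
  F T F  ✓ satisfies all
  F T T  ✗ fails (p1 | ~p3)
  T F F  ✗ fails (p2 | ~p1)
  T F T  ✗ fails (p2 | ~p3)
  T T F  ✗ fails (~p2 | ~p1)
  T T T  ✗ fails (~p2 | ~p1)
2 of the 8 rows are models.

2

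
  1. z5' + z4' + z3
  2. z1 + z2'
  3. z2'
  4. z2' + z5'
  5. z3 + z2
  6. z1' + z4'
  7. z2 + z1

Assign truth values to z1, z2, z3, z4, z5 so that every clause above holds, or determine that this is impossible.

(z2') alone gives z2 = 0.
(z3) alone gives z3 = 1.
(z1) alone gives z1 = 1.
(z4') alone gives z4 = 0.
All clauses hold; z5 can take either value.

z1 ↦ 1, z2 ↦ 0, z3 ↦ 1, z4 ↦ 0, z5 ↦ 1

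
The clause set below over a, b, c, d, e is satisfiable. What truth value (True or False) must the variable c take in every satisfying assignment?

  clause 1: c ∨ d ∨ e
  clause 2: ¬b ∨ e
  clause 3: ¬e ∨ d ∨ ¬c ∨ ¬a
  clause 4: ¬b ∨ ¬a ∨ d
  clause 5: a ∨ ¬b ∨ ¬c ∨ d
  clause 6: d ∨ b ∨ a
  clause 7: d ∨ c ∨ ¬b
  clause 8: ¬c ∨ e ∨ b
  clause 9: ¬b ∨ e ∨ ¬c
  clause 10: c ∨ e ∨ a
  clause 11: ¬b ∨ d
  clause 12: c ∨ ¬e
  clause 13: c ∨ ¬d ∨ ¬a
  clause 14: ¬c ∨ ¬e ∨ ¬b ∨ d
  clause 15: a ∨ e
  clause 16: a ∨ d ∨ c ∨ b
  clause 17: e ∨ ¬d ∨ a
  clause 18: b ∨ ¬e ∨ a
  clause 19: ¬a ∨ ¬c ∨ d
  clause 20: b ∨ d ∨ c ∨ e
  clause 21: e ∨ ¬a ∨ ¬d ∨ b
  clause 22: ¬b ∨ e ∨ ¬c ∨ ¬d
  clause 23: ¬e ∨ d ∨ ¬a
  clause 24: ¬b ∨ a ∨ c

Suppose c = False.
(¬e) alone gives e = False.
(d) alone gives d = True.
(¬b) alone gives b = False.
(a) alone gives a = True.
But (¬a) is also a unit clause — contradiction.
So every satisfying assignment has c = True.

True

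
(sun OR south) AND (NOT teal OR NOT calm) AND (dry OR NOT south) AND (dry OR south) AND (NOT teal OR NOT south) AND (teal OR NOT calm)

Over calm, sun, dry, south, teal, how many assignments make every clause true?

There are 2^5 = 32 truth assignments over (calm, sun, dry, south, teal).
Split on dry. With dry = true, the clauses containing dry are satisfied and NOT dry drops from the rest; 4 of the 2^4 = 16 assignments to the other variables satisfy what remains.
With dry = false, by the same count on the reduced clause set, 0 assignments work.
(One model: calm=F, sun=F, dry=T, south=T, teal=F.)
Total: 4 + 0 = 4.

4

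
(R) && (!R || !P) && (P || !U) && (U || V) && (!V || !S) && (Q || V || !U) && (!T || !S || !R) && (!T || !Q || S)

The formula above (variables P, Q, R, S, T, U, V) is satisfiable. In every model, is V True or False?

True

Suppose V = false.
From the singleton clause (R), R = true.
From the singleton clause (!P), P = false.
From the singleton clause (!U), U = false.
That conflicts with the unit clause (U).
So every satisfying assignment has V = True.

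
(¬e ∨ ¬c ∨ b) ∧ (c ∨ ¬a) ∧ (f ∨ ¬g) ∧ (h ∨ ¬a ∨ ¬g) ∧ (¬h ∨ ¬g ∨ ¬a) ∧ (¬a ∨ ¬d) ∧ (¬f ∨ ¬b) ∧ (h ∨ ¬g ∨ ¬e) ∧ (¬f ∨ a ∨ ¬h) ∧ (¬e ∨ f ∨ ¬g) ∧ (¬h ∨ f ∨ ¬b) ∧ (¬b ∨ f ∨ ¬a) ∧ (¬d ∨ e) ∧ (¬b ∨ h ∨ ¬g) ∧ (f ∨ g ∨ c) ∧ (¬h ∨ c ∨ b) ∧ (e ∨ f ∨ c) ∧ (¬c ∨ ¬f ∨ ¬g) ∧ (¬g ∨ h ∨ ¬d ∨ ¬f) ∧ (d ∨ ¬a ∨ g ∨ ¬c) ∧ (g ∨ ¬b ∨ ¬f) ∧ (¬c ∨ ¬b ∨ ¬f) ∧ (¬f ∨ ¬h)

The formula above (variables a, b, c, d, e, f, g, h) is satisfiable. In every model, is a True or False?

Suppose a = True.
(c) alone gives c = True.
(¬d) alone gives d = False.
(g) alone gives g = True.
(f) alone gives f = True.
But (¬f) is also a unit clause — contradiction.
So every satisfying assignment has a = False.

False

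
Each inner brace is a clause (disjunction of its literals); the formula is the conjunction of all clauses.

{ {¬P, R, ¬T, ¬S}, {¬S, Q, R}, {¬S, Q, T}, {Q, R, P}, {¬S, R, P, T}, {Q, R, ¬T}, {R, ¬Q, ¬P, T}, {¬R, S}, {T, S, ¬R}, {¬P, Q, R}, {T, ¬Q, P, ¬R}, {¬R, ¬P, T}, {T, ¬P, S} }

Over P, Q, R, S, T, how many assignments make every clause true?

There are 2^5 = 32 truth assignments over (P, Q, R, S, T).
Split on R. With R = True, the clauses containing R are satisfied and ¬R drops from the rest; 4 of the 2^4 = 16 assignments to the other variables satisfy what remains.
With R = False, by the same count on the reduced clause set, 4 assignments work.
Total: 4 + 4 = 8.

8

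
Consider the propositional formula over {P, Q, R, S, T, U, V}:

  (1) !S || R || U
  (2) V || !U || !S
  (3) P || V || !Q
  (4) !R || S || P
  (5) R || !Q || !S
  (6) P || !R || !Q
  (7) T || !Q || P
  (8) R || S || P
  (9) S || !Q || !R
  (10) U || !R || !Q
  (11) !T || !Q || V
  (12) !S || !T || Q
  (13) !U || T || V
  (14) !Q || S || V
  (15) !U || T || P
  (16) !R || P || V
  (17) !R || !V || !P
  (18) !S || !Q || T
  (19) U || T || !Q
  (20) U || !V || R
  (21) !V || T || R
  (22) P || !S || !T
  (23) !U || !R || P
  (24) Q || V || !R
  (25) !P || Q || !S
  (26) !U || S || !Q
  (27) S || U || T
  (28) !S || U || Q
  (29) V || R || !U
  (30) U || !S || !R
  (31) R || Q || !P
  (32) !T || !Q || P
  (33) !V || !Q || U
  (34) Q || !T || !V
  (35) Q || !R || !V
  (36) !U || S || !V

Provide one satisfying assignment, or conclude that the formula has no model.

UNSATISFIABLE

Branch on S: set S = false.
Branch on R: set R = false.
Unit clause (P) forces P = true.
Unit clause (Q) forces Q = true.
Unit clause (V) forces V = true.
Unit clause (U) forces U = true.
Now (!U) is unsatisfied and unit — conflict.
Undo R and try R = true.
Unit clause (P) forces P = true.
Unit clause (!Q) forces Q = false.
Unit clause (!V) forces V = false.
Now (V) is unsatisfied and unit — conflict.
Either choice for R ends in contradiction.
Undo S and try S = true.
Branch on R: set R = true.
Unit clause (U) forces U = true.
Unit clause (V) forces V = true.
Unit clause (!P) forces P = false.
Now (P) is unsatisfied and unit — conflict.
Undo R and try R = false.
Unit clause (U) forces U = true.
Unit clause (V) forces V = true.
Unit clause (!Q) forces Q = false.
Unit clause (!T) forces T = false.
Now (T) is unsatisfied and unit — conflict.
Either choice for R ends in contradiction.
Either choice for S ends in contradiction.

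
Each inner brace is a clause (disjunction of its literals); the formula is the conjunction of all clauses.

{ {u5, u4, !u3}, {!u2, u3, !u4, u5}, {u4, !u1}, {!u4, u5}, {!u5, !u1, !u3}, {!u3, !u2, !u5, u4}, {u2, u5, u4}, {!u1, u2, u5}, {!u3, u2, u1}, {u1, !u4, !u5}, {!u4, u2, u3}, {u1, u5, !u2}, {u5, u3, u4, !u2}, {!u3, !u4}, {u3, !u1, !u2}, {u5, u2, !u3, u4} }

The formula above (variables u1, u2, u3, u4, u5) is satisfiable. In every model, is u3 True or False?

Suppose u3 = true.
(!u4) alone gives u4 = false.
(u5) alone gives u5 = true.
(!u1) alone gives u1 = false.
(!u2) alone gives u2 = false.
Now (u2) is unsatisfied and unit — conflict.
So every satisfying assignment has u3 = False.

False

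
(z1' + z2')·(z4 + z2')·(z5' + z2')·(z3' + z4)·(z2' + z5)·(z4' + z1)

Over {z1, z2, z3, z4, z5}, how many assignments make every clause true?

8

There are 2^5 = 32 truth assignments over (z1, z2, z3, z4, z5).
Split on z5. With z5 = 1, the clauses containing z5 are satisfied and z5' drops from the rest; 4 of the 2^4 = 16 assignments to the other variables satisfy what remains.
With z5 = 0, by the same count on the reduced clause set, 4 assignments work.
(One model: z1=F, z2=F, z3=F, z4=F, z5=F.)
Total: 4 + 4 = 8.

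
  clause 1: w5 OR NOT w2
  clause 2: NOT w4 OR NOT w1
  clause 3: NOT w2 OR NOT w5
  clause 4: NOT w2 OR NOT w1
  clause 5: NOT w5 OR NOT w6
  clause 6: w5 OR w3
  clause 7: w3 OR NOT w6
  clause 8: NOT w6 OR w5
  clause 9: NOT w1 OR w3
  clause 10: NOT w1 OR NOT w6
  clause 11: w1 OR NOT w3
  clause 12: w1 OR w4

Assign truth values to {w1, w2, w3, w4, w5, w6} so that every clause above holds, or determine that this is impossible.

Branch on w5: set w5 = true.
(NOT w2) alone gives w2 = false.
(NOT w6) alone gives w6 = false.
Branch on w4: set w4 = false.
(w1) alone gives w1 = true.
(w3) alone gives w3 = true.
Every clause now holds.

w1: true; w2: false; w3: true; w4: false; w5: true; w6: false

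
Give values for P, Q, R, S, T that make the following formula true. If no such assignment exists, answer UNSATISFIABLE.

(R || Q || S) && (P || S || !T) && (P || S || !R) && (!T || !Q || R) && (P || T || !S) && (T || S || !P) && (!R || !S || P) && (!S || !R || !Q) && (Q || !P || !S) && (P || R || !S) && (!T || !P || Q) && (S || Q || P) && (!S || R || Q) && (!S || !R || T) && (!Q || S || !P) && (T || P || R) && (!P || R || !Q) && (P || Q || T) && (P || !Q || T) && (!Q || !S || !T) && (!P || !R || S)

Case R = true:
Case P = true:
The clause (S) is unit, so S = true.
The clause (!Q) is unit, so Q = false.
Now (Q) is unsatisfied and unit — conflict.
That branch fails; take P = false instead.
The clause (S) is unit, so S = true.
Now (!S) is unsatisfied and unit — conflict.
Either choice for P ends in contradiction.
That branch fails; take R = false instead.
Case Q = true:
The clause (!T) is unit, so T = false.
The clause (P) is unit, so P = true.
Now (!P) is unsatisfied and unit — conflict.
That branch fails; take Q = false instead.
The clause (S) is unit, so S = true.
Now (!S) is unsatisfied and unit — conflict.
Either choice for Q ends in contradiction.
Either choice for R ends in contradiction.

UNSATISFIABLE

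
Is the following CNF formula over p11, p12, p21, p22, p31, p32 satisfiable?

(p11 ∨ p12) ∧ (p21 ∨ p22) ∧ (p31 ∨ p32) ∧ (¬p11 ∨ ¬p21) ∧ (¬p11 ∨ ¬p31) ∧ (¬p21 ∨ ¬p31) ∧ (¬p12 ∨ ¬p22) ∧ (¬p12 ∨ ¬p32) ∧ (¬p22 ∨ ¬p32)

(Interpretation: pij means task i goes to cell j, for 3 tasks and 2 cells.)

No, unsatisfiable

Try p11 = True.
From the singleton clause (¬p21), p21 = False.
From the singleton clause (p22), p22 = True.
From the singleton clause (¬p31), p31 = False.
From the singleton clause (p32), p32 = True.
That conflicts with the unit clause (¬p32).
Undo p11 and try p11 = False.
From the singleton clause (p12), p12 = True.
From the singleton clause (¬p22), p22 = False.
From the singleton clause (p21), p21 = True.
From the singleton clause (¬p31), p31 = False.
From the singleton clause (p32), p32 = True.
That conflicts with the unit clause (¬p32).
Either choice for p11 ends in contradiction.
No assignment satisfies every clause.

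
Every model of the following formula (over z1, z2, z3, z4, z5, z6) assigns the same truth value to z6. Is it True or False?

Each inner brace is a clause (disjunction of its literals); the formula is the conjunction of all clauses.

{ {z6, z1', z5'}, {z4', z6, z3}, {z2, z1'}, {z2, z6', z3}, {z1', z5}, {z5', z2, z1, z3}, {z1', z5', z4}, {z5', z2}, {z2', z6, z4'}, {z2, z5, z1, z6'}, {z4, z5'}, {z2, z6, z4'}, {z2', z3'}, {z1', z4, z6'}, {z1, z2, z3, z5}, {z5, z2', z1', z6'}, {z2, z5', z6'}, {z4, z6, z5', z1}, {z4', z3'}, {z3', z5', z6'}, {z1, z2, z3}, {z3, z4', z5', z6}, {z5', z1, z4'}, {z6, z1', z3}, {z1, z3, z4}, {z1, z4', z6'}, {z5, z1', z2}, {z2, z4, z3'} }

Suppose z6 = 0.
Case z1 = 0:
Case z4 = 0:
(z5') alone gives z5 = 0.
(z3) alone gives z3 = 1.
(z2') alone gives z2 = 0.
Now (z2) is unsatisfied and unit — conflict.
That branch fails; take z4 = 1 instead.
(z3) alone gives z3 = 1.
Now (z3') is unsatisfied and unit — conflict.
Either choice for z4 ends in contradiction.
That branch fails; take z1 = 1 instead.
(z5') alone gives z5 = 0.
Now (z5) is unsatisfied and unit — conflict.
Either choice for z1 ends in contradiction.
So every satisfying assignment has z6 = True.

True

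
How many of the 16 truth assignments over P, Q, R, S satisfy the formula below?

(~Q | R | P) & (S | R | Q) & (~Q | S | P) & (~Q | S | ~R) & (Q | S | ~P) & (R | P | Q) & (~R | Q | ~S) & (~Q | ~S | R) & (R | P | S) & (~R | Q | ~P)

5

There are 2^4 = 16 truth assignments over (P, Q, R, S).
Check each against the 10 clauses (columns in the order P, Q, R, S):
  F F F F  ✗ fails (S | R | Q)
  F F F T  ✗ fails (R | P | Q)
  F F T F  ✓ satisfies all
  F F T T  ✗ fails (~R | Q | ~S)
  F T F F  ✗ fails (~Q | R | P)
  F T F T  ✗ fails (~Q | R | P)
  F T T F  ✗ fails (~Q | S | P)
  F T T T  ✓ satisfies all
  T F F F  ✗ fails (S | R | Q)
  T F F T  ✓ satisfies all
  T F T F  ✗ fails (Q | S | ~P)
  T F T T  ✗ fails (~R | Q | ~S)
  T T F F  ✓ satisfies all
  T T F T  ✗ fails (~Q | ~S | R)
  T T T F  ✗ fails (~Q | S | ~R)
  T T T T  ✓ satisfies all
5 of the 16 rows are models.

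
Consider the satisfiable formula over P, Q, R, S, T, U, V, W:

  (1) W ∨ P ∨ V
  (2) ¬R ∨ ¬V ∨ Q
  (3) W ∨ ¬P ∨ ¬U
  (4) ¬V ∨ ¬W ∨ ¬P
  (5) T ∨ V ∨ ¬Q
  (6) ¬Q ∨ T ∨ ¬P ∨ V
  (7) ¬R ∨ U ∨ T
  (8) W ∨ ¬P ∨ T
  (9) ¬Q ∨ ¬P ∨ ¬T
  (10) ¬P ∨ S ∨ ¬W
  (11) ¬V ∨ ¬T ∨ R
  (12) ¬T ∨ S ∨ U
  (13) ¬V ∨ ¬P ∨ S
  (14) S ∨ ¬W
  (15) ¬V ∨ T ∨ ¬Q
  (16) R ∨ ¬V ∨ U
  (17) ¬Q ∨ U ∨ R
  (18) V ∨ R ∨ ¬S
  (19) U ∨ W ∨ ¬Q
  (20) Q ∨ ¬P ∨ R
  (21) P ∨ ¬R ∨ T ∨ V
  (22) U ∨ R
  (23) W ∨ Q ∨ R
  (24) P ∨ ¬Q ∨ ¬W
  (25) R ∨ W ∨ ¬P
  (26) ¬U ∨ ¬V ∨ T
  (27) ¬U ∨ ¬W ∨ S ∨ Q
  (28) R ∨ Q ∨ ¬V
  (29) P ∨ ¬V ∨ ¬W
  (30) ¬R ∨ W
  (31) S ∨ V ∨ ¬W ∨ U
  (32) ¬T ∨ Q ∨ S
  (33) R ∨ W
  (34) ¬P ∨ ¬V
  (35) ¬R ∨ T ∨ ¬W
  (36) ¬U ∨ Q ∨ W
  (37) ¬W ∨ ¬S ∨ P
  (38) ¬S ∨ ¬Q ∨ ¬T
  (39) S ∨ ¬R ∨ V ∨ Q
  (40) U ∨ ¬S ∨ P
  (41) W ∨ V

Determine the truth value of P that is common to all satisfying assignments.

Suppose P = False.
Case W = True:
From the singleton clause (S), S = True.
But (¬S) is also a unit clause — contradiction.
Backtrack on W: now try W = False.
From the singleton clause (V), V = True.
From the singleton clause (¬R), R = False.
But (R) is also a unit clause — contradiction.
Neither W = True nor W = False works.
So every satisfying assignment has P = True.

True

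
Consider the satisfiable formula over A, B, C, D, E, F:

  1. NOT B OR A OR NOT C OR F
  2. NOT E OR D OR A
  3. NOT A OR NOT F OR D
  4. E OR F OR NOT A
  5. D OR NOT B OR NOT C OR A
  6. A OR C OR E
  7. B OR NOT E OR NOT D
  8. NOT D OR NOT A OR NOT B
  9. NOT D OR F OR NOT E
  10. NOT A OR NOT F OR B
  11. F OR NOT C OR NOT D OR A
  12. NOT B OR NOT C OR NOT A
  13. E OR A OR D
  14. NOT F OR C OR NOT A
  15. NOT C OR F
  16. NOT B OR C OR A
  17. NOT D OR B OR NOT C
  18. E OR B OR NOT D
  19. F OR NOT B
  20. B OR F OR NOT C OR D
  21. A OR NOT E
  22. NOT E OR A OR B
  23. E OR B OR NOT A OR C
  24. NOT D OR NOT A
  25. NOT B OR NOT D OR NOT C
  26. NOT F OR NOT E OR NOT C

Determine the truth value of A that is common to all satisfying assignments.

True

Suppose A = false.
(NOT E) alone gives E = false.
(C) alone gives C = true.
(D) alone gives D = true.
(F) alone gives F = true.
(B) alone gives B = true.
That conflicts with the unit clause (NOT B).
So every satisfying assignment has A = True.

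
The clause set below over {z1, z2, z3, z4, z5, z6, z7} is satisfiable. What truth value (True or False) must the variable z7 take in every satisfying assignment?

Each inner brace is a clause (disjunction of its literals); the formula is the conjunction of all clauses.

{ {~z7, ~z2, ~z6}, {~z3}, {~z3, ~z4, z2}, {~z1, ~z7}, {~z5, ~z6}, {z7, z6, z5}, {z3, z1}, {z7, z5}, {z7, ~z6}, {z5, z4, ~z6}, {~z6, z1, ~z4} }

Suppose z7 = 1.
The clause (~z3) is unit, so z3 = 0.
The clause (~z1) is unit, so z1 = 0.
Now (z1) is unsatisfied and unit — conflict.
So every satisfying assignment has z7 = False.

False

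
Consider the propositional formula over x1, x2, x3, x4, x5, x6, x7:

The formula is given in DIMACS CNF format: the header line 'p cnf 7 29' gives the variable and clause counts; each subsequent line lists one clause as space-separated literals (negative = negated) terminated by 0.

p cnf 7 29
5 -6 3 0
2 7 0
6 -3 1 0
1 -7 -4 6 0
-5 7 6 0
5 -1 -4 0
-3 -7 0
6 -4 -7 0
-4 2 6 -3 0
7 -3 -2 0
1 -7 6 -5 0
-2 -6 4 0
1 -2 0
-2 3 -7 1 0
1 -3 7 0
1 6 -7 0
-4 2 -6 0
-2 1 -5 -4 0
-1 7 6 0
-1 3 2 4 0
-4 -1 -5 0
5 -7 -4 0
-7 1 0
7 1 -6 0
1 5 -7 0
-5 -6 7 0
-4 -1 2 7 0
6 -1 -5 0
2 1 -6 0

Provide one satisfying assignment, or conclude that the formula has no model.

x1=True, x2=True, x3=False, x4=False, x5=False, x6=False, x7=True

Case x2 = True:
From the singleton clause (x1), x1 = True.
Case x5 = False:
From the singleton clause (¬x4), x4 = False.
From the singleton clause (¬x6), x6 = False.
From the singleton clause (x7), x7 = True.
From the singleton clause (¬x3), x3 = False.
This assignment satisfies each clause.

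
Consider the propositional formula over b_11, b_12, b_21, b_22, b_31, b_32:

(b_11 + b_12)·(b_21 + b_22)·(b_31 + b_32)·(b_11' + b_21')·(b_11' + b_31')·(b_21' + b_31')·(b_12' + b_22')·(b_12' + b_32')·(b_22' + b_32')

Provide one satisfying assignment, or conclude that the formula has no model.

Branch on b_11: set b_11 = 1.
From the singleton clause (b_21'), b_21 = 0.
From the singleton clause (b_22), b_22 = 1.
From the singleton clause (b_31'), b_31 = 0.
From the singleton clause (b_32), b_32 = 1.
That conflicts with the unit clause (b_32').
So b_11 must be the other value — set b_11 = 0.
From the singleton clause (b_12), b_12 = 1.
From the singleton clause (b_22'), b_22 = 0.
From the singleton clause (b_21), b_21 = 1.
From the singleton clause (b_31'), b_31 = 0.
From the singleton clause (b_32), b_32 = 1.
That conflicts with the unit clause (b_32').
Neither b_11 = 1 nor b_11 = 0 works.

UNSATISFIABLE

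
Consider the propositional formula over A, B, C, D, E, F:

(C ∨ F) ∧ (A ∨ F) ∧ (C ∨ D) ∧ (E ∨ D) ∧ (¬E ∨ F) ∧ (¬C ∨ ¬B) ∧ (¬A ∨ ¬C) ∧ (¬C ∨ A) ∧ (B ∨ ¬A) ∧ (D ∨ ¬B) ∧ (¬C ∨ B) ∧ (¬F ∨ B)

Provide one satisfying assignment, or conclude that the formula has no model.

Suppose C = False.
Unit clause (F) forces F = True.
Unit clause (D) forces D = True.
Unit clause (B) forces B = True.
Every clause is now satisfied; A, E are unconstrained.

A: True; B: True; C: False; D: True; E: False; F: True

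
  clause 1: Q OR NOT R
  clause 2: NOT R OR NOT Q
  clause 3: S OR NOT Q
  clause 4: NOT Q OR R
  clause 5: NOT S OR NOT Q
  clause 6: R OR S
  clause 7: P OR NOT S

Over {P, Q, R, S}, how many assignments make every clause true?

1

There are 2^4 = 16 truth assignments over (P, Q, R, S).
Check each against the 7 clauses (columns in the order P, Q, R, S):
  F F F F  ✗ fails (R OR S)
  F F F T  ✗ fails (P OR NOT S)
  F F T F  ✗ fails (Q OR NOT R)
  F F T T  ✗ fails (Q OR NOT R)
  F T F F  ✗ fails (S OR NOT Q)
  F T F T  ✗ fails (NOT Q OR R)
  F T T F  ✗ fails (NOT R OR NOT Q)
  F T T T  ✗ fails (NOT R OR NOT Q)
  T F F F  ✗ fails (R OR S)
  T F F T  ✓ satisfies all
  T F T F  ✗ fails (Q OR NOT R)
  T F T T  ✗ fails (Q OR NOT R)
  T T F F  ✗ fails (S OR NOT Q)
  T T F T  ✗ fails (NOT Q OR R)
  T T T F  ✗ fails (NOT R OR NOT Q)
  T T T T  ✗ fails (NOT R OR NOT Q)
1 of the 16 rows is a model.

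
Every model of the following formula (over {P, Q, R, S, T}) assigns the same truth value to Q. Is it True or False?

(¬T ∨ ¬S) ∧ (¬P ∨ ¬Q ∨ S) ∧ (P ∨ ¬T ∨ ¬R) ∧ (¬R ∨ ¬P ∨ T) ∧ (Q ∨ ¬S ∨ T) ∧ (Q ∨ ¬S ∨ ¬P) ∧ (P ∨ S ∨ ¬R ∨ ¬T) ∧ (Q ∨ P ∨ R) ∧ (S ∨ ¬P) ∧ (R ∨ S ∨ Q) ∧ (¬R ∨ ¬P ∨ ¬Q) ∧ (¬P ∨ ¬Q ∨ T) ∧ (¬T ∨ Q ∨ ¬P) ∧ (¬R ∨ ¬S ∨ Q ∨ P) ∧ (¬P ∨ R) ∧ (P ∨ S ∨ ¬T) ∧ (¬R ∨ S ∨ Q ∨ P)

True

Suppose Q = False.
Suppose T = False.
From the singleton clause (¬S), S = False.
From the singleton clause (¬P), P = False.
From the singleton clause (R), R = True.
That conflicts with the unit clause (¬R).
So T must be the other value — set T = True.
From the singleton clause (¬S), S = False.
From the singleton clause (¬P), P = False.
That conflicts with the unit clause (P).
Both values of T lead to a conflict.
So every satisfying assignment has Q = True.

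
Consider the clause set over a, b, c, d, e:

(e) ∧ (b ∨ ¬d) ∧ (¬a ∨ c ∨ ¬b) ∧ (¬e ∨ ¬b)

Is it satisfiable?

Satisfiable

From the singleton clause (e), e = True.
From the singleton clause (¬b), b = False.
From the singleton clause (¬d), d = False.
All clauses hold; a, c can take either value.
A satisfying assignment: a: False; b: False; c: False; d: False; e: True.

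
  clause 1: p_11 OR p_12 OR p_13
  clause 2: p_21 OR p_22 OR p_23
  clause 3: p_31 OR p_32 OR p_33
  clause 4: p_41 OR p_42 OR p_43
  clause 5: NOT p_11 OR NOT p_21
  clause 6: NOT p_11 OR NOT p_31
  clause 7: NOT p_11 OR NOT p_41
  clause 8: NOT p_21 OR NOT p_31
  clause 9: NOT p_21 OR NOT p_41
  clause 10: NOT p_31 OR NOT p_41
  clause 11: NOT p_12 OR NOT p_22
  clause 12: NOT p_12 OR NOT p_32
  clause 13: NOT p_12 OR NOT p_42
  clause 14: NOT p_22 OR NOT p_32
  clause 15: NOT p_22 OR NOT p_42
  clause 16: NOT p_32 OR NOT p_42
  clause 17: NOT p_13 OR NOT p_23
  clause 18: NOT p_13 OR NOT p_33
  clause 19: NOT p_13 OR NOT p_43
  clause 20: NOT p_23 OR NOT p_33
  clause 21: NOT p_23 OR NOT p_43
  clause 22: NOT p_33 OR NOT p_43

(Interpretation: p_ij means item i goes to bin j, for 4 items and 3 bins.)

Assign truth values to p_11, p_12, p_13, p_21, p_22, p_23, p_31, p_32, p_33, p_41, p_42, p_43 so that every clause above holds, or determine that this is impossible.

UNSATISFIABLE

Branch on p_11: set p_11 = false.
Branch on p_12: set p_12 = true.
Unit clause (NOT p_22) forces p_22 = false.
Unit clause (NOT p_32) forces p_32 = false.
Unit clause (NOT p_42) forces p_42 = false.
Branch on p_21: set p_21 = true.
Unit clause (NOT p_31) forces p_31 = false.
Unit clause (p_33) forces p_33 = true.
Unit clause (NOT p_41) forces p_41 = false.
Unit clause (p_43) forces p_43 = true.
That conflicts with the unit clause (NOT p_43).
Undo p_21 and try p_21 = false.
Unit clause (p_23) forces p_23 = true.
Unit clause (NOT p_13) forces p_13 = false.
Unit clause (NOT p_33) forces p_33 = false.
Unit clause (p_31) forces p_31 = true.
Unit clause (NOT p_41) forces p_41 = false.
Unit clause (p_43) forces p_43 = true.
That conflicts with the unit clause (NOT p_43).
Both values of p_21 lead to a conflict.
Undo p_12 and try p_12 = false.
Unit clause (p_13) forces p_13 = true.
Unit clause (NOT p_23) forces p_23 = false.
Unit clause (NOT p_33) forces p_33 = false.
Unit clause (NOT p_43) forces p_43 = false.
Branch on p_21: set p_21 = true.
Unit clause (NOT p_31) forces p_31 = false.
Unit clause (p_32) forces p_32 = true.
Unit clause (NOT p_41) forces p_41 = false.
Unit clause (p_42) forces p_42 = true.
That conflicts with the unit clause (NOT p_42).
Undo p_21 and try p_21 = false.
Unit clause (p_22) forces p_22 = true.
Unit clause (NOT p_32) forces p_32 = false.
Unit clause (p_31) forces p_31 = true.
Unit clause (NOT p_41) forces p_41 = false.
Unit clause (p_42) forces p_42 = true.
That conflicts with the unit clause (NOT p_42).
Both values of p_21 lead to a conflict.
Both values of p_12 lead to a conflict.
Undo p_11 and try p_11 = true.
Unit clause (NOT p_21) forces p_21 = false.
Unit clause (NOT p_31) forces p_31 = false.
Unit clause (NOT p_41) forces p_41 = false.
Branch on p_22: set p_22 = true.
Unit clause (NOT p_12) forces p_12 = false.
Unit clause (NOT p_32) forces p_32 = false.
Unit clause (p_33) forces p_33 = true.
Unit clause (NOT p_42) forces p_42 = false.
Unit clause (p_43) forces p_43 = true.
That conflicts with the unit clause (NOT p_43).
Undo p_22 and try p_22 = false.
Unit clause (p_23) forces p_23 = true.
Unit clause (NOT p_13) forces p_13 = false.
Unit clause (NOT p_33) forces p_33 = false.
Unit clause (p_32) forces p_32 = true.
Unit clause (NOT p_12) forces p_12 = false.
Unit clause (NOT p_42) forces p_42 = false.
Unit clause (p_43) forces p_43 = true.
That conflicts with the unit clause (NOT p_43).
Both values of p_22 lead to a conflict.
Both values of p_11 lead to a conflict.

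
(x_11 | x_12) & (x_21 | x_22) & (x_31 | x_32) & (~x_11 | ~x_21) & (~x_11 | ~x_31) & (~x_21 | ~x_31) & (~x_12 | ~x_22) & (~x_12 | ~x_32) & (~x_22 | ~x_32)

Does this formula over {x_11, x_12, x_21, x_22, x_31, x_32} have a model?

Try x_11 = 1.
(~x_21) alone gives x_21 = 0.
(x_22) alone gives x_22 = 1.
(~x_31) alone gives x_31 = 0.
(x_32) alone gives x_32 = 1.
That conflicts with the unit clause (~x_32).
Undo x_11 and try x_11 = 0.
(x_12) alone gives x_12 = 1.
(~x_22) alone gives x_22 = 0.
(x_21) alone gives x_21 = 1.
(~x_31) alone gives x_31 = 0.
(x_32) alone gives x_32 = 1.
That conflicts with the unit clause (~x_32).
Neither x_11 = 1 nor x_11 = 0 works.
No assignment satisfies every clause.

No, unsatisfiable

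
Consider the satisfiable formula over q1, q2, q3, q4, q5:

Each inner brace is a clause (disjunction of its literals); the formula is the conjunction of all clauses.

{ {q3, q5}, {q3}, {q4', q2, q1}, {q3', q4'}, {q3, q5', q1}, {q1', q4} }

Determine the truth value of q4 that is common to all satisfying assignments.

False

Suppose q4 = 1.
Unit clause (q3) forces q3 = 1.
That conflicts with the unit clause (q3').
So every satisfying assignment has q4 = False.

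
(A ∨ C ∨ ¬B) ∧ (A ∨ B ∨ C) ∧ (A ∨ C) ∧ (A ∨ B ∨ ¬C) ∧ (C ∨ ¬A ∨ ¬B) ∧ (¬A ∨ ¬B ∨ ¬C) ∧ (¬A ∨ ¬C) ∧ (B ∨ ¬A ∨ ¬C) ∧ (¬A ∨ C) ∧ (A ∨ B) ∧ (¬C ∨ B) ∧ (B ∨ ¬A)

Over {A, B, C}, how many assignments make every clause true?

There are 2^3 = 8 truth assignments over (A, B, C).
Split on B. With B = True, the clauses containing B are satisfied and ¬B drops from the rest; 1 of the 2^2 = 4 assignments to the other variables satisfy what remains.
With B = False, by the same count on the reduced clause set, 0 assignments work.
(One model: A=F, B=T, C=T.)
Total: 1 + 0 = 1.

1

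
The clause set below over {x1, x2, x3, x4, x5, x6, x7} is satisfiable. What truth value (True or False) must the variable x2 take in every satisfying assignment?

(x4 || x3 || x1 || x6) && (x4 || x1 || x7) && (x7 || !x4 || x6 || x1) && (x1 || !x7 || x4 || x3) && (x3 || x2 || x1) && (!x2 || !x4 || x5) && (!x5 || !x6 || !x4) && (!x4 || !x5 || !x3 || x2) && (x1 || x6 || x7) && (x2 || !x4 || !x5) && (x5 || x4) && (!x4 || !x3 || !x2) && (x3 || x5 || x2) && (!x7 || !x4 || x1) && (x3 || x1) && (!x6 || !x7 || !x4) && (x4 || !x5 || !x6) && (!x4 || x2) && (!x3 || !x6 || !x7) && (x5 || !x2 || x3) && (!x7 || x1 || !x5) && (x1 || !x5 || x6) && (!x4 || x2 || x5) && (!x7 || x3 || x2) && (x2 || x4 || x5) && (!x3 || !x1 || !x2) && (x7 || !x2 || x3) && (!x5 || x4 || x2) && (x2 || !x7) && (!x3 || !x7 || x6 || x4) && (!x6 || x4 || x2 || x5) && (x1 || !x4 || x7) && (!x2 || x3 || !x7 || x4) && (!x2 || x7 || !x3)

True

Suppose x2 = false.
From the singleton clause (!x4), x4 = false.
From the singleton clause (x5), x5 = true.
Now (!x5) is unsatisfied and unit — conflict.
So every satisfying assignment has x2 = True.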